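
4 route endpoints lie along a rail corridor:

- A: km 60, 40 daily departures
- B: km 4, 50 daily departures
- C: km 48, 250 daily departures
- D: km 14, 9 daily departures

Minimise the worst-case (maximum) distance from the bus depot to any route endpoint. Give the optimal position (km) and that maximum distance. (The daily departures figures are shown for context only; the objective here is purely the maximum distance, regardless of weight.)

location 32, max distance 28

The 1-center on a line is the midpoint of the two extreme points: leftmost at 4, rightmost at 60.
Optimal location = (4 + 60)/2 = 32; maximum distance = (60 − 4)/2 = 28.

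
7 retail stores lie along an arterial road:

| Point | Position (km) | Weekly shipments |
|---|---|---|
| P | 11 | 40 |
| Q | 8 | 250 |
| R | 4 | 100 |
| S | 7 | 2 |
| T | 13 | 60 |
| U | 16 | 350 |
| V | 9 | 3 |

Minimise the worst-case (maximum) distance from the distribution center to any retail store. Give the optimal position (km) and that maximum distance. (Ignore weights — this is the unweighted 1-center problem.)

The 1-center on a line is the midpoint of the two extreme points: leftmost at 4, rightmost at 16.
Optimal location = (4 + 16)/2 = 10; maximum distance = (16 − 4)/2 = 6.

location 10, max distance 6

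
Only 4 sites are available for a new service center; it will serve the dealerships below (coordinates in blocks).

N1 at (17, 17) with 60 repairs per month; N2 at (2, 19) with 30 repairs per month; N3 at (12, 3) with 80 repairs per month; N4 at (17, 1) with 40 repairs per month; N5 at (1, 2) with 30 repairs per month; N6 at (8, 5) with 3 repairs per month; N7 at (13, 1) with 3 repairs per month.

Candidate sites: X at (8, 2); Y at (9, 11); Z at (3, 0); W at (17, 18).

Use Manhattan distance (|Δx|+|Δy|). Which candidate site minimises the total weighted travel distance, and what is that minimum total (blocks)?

Total weighted distance at each candidate:
  X (8, 2): total = 3167
  Y (9, 11): total = 3463
  Z (3, 0): total = 4203
  W (17, 18): total = 3909
Minimum is at X with total 3167 blocks.

X, total 3167 blocks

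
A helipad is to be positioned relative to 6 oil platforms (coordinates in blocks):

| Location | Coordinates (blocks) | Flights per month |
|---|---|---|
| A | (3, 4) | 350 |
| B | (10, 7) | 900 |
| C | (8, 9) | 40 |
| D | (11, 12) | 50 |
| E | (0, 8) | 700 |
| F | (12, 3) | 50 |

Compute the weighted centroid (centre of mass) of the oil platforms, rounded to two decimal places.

The minimiser of Σwᵢ‖p−pᵢ‖² is the weighted centroid p* = (Σwᵢpᵢ)/(Σwᵢ).
Σwᵢ = 2090.
Σwᵢxᵢ = 350·3 + 900·10 + 40·8 + 50·11 + 700·0 + 50·12 = 11520.
Σwᵢyᵢ = 350·4 + 900·7 + 40·9 + 50·12 + 700·8 + 50·3 = 14410.
x* = 11520/2090 = 5.51, y* = 14410/2090 = 6.89.

(5.51, 6.89)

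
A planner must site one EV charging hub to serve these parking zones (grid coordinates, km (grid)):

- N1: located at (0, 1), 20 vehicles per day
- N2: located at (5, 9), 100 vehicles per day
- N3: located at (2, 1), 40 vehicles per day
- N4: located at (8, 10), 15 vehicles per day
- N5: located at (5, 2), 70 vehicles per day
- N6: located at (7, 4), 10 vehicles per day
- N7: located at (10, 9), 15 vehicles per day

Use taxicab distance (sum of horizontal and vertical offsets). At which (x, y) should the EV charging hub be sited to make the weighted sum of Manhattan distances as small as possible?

(5, 4)

Manhattan distance separates: Σwᵢ(|x−xᵢ|+|y−yᵢ|) = Σwᵢ|x−xᵢ| + Σwᵢ|y−yᵢ|, so x and y are optimised independently as 1-D weighted medians.
Total weight W = 270; half = 135.
x-coordinate, sorted with cumulative weight:
  x=0 (N1, w=20) cum 20
  x=2 (N3, w=40) cum 60
  x=5 (N2, w=100) cum 160  ← median
  x=5 (N5, w=70) cum 230
  x=7 (N6, w=10) cum 240
  x=8 (N4, w=15) cum 255
  x=10 (N7, w=15) cum 270
⇒ x* = 5
y-coordinate, sorted with cumulative weight:
  y=1 (N1, w=20) cum 20
  y=1 (N3, w=40) cum 60
  y=2 (N5, w=70) cum 130
  y=4 (N6, w=10) cum 140  ← median
  y=9 (N2, w=100) cum 240
  y=9 (N7, w=15) cum 255
  y=10 (N4, w=15) cum 270
⇒ y* = 4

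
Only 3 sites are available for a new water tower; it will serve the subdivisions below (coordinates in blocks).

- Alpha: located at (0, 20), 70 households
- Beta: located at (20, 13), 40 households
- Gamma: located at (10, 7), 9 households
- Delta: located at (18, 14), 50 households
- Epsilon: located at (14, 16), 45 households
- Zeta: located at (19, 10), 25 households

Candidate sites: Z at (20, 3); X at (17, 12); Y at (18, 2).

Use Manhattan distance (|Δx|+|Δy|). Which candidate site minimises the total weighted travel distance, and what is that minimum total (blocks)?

X, total 2583 blocks

Total weighted distance at each candidate:
  Z (20, 3): total = 4821
  X (17, 12): total = 2583
  Y (18, 2): total = 4792
Minimum is at X with total 2583 blocks.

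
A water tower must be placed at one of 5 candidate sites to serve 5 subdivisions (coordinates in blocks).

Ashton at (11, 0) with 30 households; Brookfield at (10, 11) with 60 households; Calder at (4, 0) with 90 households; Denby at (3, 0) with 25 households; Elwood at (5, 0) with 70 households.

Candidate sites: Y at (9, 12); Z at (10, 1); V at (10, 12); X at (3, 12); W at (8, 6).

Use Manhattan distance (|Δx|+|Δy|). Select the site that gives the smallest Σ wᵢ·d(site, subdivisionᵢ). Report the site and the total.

Total weighted distance at each candidate:
  Y (9, 12): total = 3640
  Z (10, 1): total = 1910
  V (10, 12): total = 3735
  X (3, 12): total = 3530
  W (8, 6): total = 2495
Minimum is at Z with total 1910 blocks.

Z, total 1910 blocks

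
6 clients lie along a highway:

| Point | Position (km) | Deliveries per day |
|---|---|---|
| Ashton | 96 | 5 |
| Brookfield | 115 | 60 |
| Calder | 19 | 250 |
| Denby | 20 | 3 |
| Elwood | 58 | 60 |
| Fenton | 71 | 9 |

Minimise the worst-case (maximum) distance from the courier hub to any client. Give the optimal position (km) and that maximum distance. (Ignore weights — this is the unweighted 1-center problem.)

The 1-center on a line is the midpoint of the two extreme points: leftmost at 19, rightmost at 115.
Optimal location = (19 + 115)/2 = 67; maximum distance = (115 − 19)/2 = 48.

location 67, max distance 48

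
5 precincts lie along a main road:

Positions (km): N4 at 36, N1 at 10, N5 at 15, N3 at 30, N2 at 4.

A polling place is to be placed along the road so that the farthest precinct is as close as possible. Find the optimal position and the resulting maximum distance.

The 1-center on a line is the midpoint of the two extreme points: leftmost at 4, rightmost at 36.
Optimal location = (4 + 36)/2 = 20; maximum distance = (36 − 4)/2 = 16.

location 20, max distance 16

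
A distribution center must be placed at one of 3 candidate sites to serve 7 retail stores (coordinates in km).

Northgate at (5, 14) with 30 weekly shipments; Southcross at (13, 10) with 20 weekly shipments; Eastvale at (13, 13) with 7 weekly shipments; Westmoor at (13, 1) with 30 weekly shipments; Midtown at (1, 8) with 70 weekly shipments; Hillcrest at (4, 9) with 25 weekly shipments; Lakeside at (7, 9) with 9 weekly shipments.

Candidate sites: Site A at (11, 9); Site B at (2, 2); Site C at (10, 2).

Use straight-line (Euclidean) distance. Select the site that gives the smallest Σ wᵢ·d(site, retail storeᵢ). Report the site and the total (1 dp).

Total weighted distance at each candidate:
  Site A (11, 9): total = 1472.2
  Site B (2, 2): total = 1768.6
  Site C (10, 2): total = 1791.8
Minimum is at Site A with total 1472.2 km.

Site A, total 1472.2 km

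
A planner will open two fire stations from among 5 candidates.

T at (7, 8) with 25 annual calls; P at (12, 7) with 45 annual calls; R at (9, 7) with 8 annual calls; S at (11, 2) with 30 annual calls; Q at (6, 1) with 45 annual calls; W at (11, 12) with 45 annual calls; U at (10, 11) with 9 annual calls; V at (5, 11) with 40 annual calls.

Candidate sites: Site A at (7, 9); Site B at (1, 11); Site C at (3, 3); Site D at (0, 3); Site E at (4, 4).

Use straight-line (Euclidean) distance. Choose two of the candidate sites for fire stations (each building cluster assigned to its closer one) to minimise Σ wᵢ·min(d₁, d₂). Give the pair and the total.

{Site A, Site E}, total 1041.2

Evaluate every pair (each demand assigned to the nearer of the two):
  {Site A, Site E}: total = 1041.2
  {Site A, Site C}: total = 1064.7
  {Site A, Site D}: total = 1187.0
  {Site A, Site B}: total = 1265.2
  {Site B, Site E}: total = 1630.0
  {Site B, Site C}: total = 1758.3
  {Site C, Site E}: total = 1781.0
  {Site D, Site E}: total = 1781.0
  {Site C, Site D}: total = 2032.5
  {Site B, Site D}: total = 2075.2
Best pair: {Site A, Site E} with total 1041.2.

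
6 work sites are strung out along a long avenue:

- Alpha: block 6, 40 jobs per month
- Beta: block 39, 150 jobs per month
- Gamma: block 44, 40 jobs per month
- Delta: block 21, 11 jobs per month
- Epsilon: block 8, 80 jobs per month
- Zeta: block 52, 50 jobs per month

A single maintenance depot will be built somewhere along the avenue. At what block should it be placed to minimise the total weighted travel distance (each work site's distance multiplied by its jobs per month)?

x = 39

For a sum of weighted absolute distances on a line, the optimum is the weighted median (not the mean). Total weight W = 371; half-weight = 185.5.
Sort by position and accumulate weight:
  block 6 (Alpha, w=40) → cum 40
  block 8 (Epsilon, w=80) → cum 120
  block 21 (Delta, w=11) → cum 131
  block 39 (Beta, w=150) → cum 281  ≥ 185.5 → median here
  block 44 (Gamma, w=40) → cum 321
  block 52 (Zeta, w=50) → cum 371
Optimal location: block 39.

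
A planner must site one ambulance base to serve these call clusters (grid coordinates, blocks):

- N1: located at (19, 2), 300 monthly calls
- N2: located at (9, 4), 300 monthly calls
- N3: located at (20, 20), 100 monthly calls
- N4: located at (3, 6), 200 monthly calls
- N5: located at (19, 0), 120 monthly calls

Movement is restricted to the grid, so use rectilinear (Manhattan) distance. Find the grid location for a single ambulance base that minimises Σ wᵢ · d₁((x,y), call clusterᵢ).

Manhattan distance separates: Σwᵢ(|x−xᵢ|+|y−yᵢ|) = Σwᵢ|x−xᵢ| + Σwᵢ|y−yᵢ|, so x and y are optimised independently as 1-D weighted medians.
Total weight W = 1020; half = 510.
x-coordinate, sorted with cumulative weight:
  x=3 (N4, w=200) cum 200
  x=9 (N2, w=300) cum 500
  x=19 (N1, w=300) cum 800  ← median
  x=19 (N5, w=120) cum 920
  x=20 (N3, w=100) cum 1020
⇒ x* = 19
y-coordinate, sorted with cumulative weight:
  y=0 (N5, w=120) cum 120
  y=2 (N1, w=300) cum 420
  y=4 (N2, w=300) cum 720  ← median
  y=6 (N4, w=200) cum 920
  y=20 (N3, w=100) cum 1020
⇒ y* = 4

(19, 4)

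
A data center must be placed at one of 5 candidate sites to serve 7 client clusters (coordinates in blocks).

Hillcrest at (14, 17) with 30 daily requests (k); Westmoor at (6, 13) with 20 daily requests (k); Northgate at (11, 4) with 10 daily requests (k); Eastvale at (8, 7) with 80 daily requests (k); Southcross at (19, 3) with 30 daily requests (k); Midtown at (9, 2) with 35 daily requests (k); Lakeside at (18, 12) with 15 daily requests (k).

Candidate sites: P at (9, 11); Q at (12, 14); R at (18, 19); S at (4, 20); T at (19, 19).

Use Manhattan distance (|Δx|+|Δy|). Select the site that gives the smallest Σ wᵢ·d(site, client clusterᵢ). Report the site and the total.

Total weighted distance at each candidate:
  P (9, 11): total = 1925
  Q (12, 14): total = 2465
  R (18, 19): total = 4045
  S (4, 20): total = 4255
  T (19, 19): total = 4205
Minimum is at P with total 1925 blocks.

P, total 1925 blocks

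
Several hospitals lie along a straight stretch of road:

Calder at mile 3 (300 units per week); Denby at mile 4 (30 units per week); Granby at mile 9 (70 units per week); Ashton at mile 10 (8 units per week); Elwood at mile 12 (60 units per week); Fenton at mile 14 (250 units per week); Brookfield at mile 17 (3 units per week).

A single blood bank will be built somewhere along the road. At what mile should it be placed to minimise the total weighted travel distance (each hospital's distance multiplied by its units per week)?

For a sum of weighted absolute distances on a line, the optimum is the weighted median (not the mean). Total weight W = 721; half-weight = 360.5.
Sort by position and accumulate weight:
  mile 3 (Calder, w=300) → cum 300
  mile 4 (Denby, w=30) → cum 330
  mile 9 (Granby, w=70) → cum 400  ≥ 360.5 → median here
  mile 10 (Ashton, w=8) → cum 408
  mile 12 (Elwood, w=60) → cum 468
  mile 14 (Fenton, w=250) → cum 718
  mile 17 (Brookfield, w=3) → cum 721
Optimal location: mile 9.

x = 9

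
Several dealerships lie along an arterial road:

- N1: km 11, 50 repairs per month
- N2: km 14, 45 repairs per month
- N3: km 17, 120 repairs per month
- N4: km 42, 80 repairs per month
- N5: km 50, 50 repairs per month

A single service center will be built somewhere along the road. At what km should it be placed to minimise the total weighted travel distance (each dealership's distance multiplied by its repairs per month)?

x = 17

For a sum of weighted absolute distances on a line, the optimum is the weighted median (not the mean). Total weight W = 345; half-weight = 172.5.
Sort by position and accumulate weight:
  km 11 (N1, w=50) → cum 50
  km 14 (N2, w=45) → cum 95
  km 17 (N3, w=120) → cum 215  ≥ 172.5 → median here
  km 42 (N4, w=80) → cum 295
  km 50 (N5, w=50) → cum 345
Optimal location: km 17.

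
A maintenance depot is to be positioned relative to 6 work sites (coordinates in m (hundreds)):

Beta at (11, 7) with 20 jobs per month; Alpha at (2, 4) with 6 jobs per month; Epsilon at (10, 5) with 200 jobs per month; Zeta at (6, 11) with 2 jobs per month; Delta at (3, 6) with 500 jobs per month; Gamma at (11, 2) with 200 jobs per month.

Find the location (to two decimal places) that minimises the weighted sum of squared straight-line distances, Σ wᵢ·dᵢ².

(6.41, 4.94)

The minimiser of Σwᵢ‖p−pᵢ‖² is the weighted centroid p* = (Σwᵢpᵢ)/(Σwᵢ).
Σwᵢ = 928.
Σwᵢxᵢ = 20·11 + 6·2 + 200·10 + 2·6 + 500·3 + 200·11 = 5944.
Σwᵢyᵢ = 20·7 + 6·4 + 200·5 + 2·11 + 500·6 + 200·2 = 4586.
x* = 5944/928 = 6.41, y* = 4586/928 = 4.94.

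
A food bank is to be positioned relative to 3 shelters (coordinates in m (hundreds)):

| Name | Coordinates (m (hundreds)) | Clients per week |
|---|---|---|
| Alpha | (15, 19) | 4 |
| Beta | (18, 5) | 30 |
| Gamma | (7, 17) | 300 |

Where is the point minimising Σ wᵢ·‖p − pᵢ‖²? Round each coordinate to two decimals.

(8.08, 15.95)

The minimiser of Σwᵢ‖p−pᵢ‖² is the weighted centroid p* = (Σwᵢpᵢ)/(Σwᵢ).
Σwᵢ = 334.
Σwᵢxᵢ = 4·15 + 30·18 + 300·7 = 2700.
Σwᵢyᵢ = 4·19 + 30·5 + 300·17 = 5326.
x* = 2700/334 = 8.08, y* = 5326/334 = 15.95.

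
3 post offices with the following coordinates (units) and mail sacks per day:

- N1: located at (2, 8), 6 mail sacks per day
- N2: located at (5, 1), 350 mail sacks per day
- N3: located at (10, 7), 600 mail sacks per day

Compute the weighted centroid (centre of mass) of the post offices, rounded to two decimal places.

The minimiser of Σwᵢ‖p−pᵢ‖² is the weighted centroid p* = (Σwᵢpᵢ)/(Σwᵢ).
Σwᵢ = 956.
Σwᵢxᵢ = 6·2 + 350·5 + 600·10 = 7762.
Σwᵢyᵢ = 6·8 + 350·1 + 600·7 = 4598.
x* = 7762/956 = 8.12, y* = 4598/956 = 4.81.

(8.12, 4.81)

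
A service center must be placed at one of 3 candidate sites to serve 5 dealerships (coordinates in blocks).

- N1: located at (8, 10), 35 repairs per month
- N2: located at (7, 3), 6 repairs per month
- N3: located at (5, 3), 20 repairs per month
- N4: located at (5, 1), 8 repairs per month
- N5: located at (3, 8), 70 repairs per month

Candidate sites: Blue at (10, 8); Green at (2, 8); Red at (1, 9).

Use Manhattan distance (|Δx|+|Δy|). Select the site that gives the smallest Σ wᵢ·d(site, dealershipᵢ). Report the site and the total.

Green, total 650 blocks

Total weighted distance at each candidate:
  Blue (10, 8): total = 974
  Green (2, 8): total = 650
  Red (1, 9): total = 858
Minimum is at Green with total 650 blocks.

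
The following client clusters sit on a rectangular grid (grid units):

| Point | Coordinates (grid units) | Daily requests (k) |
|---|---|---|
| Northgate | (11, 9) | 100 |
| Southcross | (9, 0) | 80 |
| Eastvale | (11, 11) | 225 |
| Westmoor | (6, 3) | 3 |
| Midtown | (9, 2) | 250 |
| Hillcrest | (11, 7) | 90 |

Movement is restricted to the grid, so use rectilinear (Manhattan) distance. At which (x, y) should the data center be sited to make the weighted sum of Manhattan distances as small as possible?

(11, 7)

Manhattan distance separates: Σwᵢ(|x−xᵢ|+|y−yᵢ|) = Σwᵢ|x−xᵢ| + Σwᵢ|y−yᵢ|, so x and y are optimised independently as 1-D weighted medians.
Total weight W = 748; half = 374.
x-coordinate, sorted with cumulative weight:
  x=6 (Westmoor, w=3) cum 3
  x=9 (Southcross, w=80) cum 83
  x=9 (Midtown, w=250) cum 333
  x=11 (Northgate, w=100) cum 433  ← median
  x=11 (Eastvale, w=225) cum 658
  x=11 (Hillcrest, w=90) cum 748
⇒ x* = 11
y-coordinate, sorted with cumulative weight:
  y=0 (Southcross, w=80) cum 80
  y=2 (Midtown, w=250) cum 330
  y=3 (Westmoor, w=3) cum 333
  y=7 (Hillcrest, w=90) cum 423  ← median
  y=9 (Northgate, w=100) cum 523
  y=11 (Eastvale, w=225) cum 748
⇒ y* = 7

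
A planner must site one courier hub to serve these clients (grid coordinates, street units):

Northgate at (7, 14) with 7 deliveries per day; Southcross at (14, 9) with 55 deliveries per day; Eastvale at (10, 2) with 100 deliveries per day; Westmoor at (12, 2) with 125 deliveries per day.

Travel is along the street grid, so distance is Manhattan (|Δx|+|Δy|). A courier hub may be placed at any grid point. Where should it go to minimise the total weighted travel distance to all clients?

(12, 2)

Manhattan distance separates: Σwᵢ(|x−xᵢ|+|y−yᵢ|) = Σwᵢ|x−xᵢ| + Σwᵢ|y−yᵢ|, so x and y are optimised independently as 1-D weighted medians.
Total weight W = 287; half = 143.5.
x-coordinate, sorted with cumulative weight:
  x=7 (Northgate, w=7) cum 7
  x=10 (Eastvale, w=100) cum 107
  x=12 (Westmoor, w=125) cum 232  ← median
  x=14 (Southcross, w=55) cum 287
⇒ x* = 12
y-coordinate, sorted with cumulative weight:
  y=2 (Eastvale, w=100) cum 100
  y=2 (Westmoor, w=125) cum 225  ← median
  y=9 (Southcross, w=55) cum 280
  y=14 (Northgate, w=7) cum 287
⇒ y* = 2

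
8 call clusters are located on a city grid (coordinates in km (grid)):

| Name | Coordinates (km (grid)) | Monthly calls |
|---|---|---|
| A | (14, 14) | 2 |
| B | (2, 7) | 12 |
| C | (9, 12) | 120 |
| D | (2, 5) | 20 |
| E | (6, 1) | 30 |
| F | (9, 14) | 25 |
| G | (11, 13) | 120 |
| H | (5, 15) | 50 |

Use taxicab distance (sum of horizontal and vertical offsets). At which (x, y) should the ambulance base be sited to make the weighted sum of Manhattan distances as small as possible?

(9, 13)

Manhattan distance separates: Σwᵢ(|x−xᵢ|+|y−yᵢ|) = Σwᵢ|x−xᵢ| + Σwᵢ|y−yᵢ|, so x and y are optimised independently as 1-D weighted medians.
Total weight W = 379; half = 189.5.
x-coordinate, sorted with cumulative weight:
  x=2 (B, w=12) cum 12
  x=2 (D, w=20) cum 32
  x=5 (H, w=50) cum 82
  x=6 (E, w=30) cum 112
  x=9 (C, w=120) cum 232  ← median
  x=9 (F, w=25) cum 257
  x=11 (G, w=120) cum 377
  x=14 (A, w=2) cum 379
⇒ x* = 9
y-coordinate, sorted with cumulative weight:
  y=1 (E, w=30) cum 30
  y=5 (D, w=20) cum 50
  y=7 (B, w=12) cum 62
  y=12 (C, w=120) cum 182
  y=13 (G, w=120) cum 302  ← median
  y=14 (A, w=2) cum 304
  y=14 (F, w=25) cum 329
  y=15 (H, w=50) cum 379
⇒ y* = 13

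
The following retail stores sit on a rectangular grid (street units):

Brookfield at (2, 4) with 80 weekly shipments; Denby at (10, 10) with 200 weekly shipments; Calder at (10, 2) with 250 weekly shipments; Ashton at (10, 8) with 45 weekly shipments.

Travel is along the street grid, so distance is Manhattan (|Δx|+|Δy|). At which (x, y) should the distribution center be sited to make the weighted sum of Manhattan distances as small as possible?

(10, 4)

Manhattan distance separates: Σwᵢ(|x−xᵢ|+|y−yᵢ|) = Σwᵢ|x−xᵢ| + Σwᵢ|y−yᵢ|, so x and y are optimised independently as 1-D weighted medians.
Total weight W = 575; half = 287.5.
x-coordinate, sorted with cumulative weight:
  x=2 (Brookfield, w=80) cum 80
  x=10 (Denby, w=200) cum 280
  x=10 (Calder, w=250) cum 530  ← median
  x=10 (Ashton, w=45) cum 575
⇒ x* = 10
y-coordinate, sorted with cumulative weight:
  y=2 (Calder, w=250) cum 250
  y=4 (Brookfield, w=80) cum 330  ← median
  y=8 (Ashton, w=45) cum 375
  y=10 (Denby, w=200) cum 575
⇒ y* = 4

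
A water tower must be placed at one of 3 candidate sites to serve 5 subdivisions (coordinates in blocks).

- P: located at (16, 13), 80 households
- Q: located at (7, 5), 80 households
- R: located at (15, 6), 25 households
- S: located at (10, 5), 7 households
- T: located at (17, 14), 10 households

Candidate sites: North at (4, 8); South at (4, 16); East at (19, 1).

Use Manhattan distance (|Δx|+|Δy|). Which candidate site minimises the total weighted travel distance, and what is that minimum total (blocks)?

Total weighted distance at each candidate:
  North (4, 8): total = 2418
  South (4, 16): total = 3114
  East (19, 1): total = 2946
Minimum is at North with total 2418 blocks.

North, total 2418 blocks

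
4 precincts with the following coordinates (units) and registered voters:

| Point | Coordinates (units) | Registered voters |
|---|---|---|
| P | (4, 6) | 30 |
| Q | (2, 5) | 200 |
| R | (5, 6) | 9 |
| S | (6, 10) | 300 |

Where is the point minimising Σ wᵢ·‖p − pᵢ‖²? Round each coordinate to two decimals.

The minimiser of Σwᵢ‖p−pᵢ‖² is the weighted centroid p* = (Σwᵢpᵢ)/(Σwᵢ).
Σwᵢ = 539.
Σwᵢxᵢ = 30·4 + 200·2 + 9·5 + 300·6 = 2365.
Σwᵢyᵢ = 30·6 + 200·5 + 9·6 + 300·10 = 4234.
x* = 2365/539 = 4.39, y* = 4234/539 = 7.86.

(4.39, 7.86)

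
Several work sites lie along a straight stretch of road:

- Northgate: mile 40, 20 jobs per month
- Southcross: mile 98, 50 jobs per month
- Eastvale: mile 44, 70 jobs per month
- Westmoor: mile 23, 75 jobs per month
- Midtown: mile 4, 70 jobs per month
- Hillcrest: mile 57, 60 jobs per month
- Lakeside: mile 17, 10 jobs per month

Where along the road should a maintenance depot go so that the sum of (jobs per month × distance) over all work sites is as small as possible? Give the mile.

For a sum of weighted absolute distances on a line, the optimum is the weighted median (not the mean). Total weight W = 355; half-weight = 177.5.
Sort by position and accumulate weight:
  mile 4 (Midtown, w=70) → cum 70
  mile 17 (Lakeside, w=10) → cum 80
  mile 23 (Westmoor, w=75) → cum 155
  mile 40 (Northgate, w=20) → cum 175
  mile 44 (Eastvale, w=70) → cum 245  ≥ 177.5 → median here
  mile 57 (Hillcrest, w=60) → cum 305
  mile 98 (Southcross, w=50) → cum 355
Optimal location: mile 44.

x = 44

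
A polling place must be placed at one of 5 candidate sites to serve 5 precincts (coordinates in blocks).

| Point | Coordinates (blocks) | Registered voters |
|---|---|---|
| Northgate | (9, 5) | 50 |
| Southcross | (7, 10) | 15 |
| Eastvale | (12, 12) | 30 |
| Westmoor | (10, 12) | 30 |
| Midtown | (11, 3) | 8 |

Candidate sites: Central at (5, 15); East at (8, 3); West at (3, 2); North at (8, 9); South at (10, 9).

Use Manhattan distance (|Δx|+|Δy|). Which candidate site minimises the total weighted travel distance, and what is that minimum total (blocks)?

Total weighted distance at each candidate:
  Central (5, 15): total = 1489
  East (8, 3): total = 1014
  West (3, 2): total = 1782
  North (8, 9): total = 712
  South (10, 9): total = 606
Minimum is at South with total 606 blocks.

South, total 606 blocks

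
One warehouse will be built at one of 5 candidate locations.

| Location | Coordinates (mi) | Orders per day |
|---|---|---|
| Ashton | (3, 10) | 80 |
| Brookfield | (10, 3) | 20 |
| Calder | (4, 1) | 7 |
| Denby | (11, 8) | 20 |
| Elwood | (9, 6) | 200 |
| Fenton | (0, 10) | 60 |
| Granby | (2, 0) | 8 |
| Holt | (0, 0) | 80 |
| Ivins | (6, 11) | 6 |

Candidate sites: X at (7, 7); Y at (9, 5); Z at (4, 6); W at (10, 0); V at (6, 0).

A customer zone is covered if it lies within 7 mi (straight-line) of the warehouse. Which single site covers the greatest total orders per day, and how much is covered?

Coverage radius r = 7 mi; a point is covered iff (Δx)²+(Δy)² ≤ 7² = 49.
  X (7, 7): covers {Ashton, Brookfield, Calder, Denby, Elwood, Ivins} → 333
  Y (9, 5): covers {Brookfield, Calder, Denby, Elwood, Ivins} → 253
  Z (4, 6): covers {Ashton, Brookfield, Calder, Elwood, Fenton, Granby, Ivins} → 381
  W (10, 0): covers {Brookfield, Calder, Elwood} → 227
  V (6, 0): covers {Brookfield, Calder, Elwood, Granby, Holt} → 315
Maximum coverage at Z: 381 orders per day.

Z, covering 381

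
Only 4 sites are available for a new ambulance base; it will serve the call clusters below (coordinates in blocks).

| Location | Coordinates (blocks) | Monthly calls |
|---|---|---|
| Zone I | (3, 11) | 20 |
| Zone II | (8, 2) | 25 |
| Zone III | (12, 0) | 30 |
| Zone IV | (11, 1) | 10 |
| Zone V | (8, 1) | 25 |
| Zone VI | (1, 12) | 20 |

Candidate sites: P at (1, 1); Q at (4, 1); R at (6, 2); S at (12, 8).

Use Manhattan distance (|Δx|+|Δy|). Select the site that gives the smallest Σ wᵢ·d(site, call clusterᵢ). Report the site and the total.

R, total 965 blocks

Total weighted distance at each candidate:
  P (1, 1): total = 1295
  Q (4, 1): total = 1065
  R (6, 2): total = 965
  S (12, 8): total = 1385
Minimum is at R with total 965 blocks.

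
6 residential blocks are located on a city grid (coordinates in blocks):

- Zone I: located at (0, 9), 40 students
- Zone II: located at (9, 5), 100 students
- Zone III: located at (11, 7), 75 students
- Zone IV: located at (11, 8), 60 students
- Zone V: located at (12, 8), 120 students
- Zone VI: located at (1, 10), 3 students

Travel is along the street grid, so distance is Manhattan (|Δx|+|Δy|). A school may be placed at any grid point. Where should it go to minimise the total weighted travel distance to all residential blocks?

(11, 8)

Manhattan distance separates: Σwᵢ(|x−xᵢ|+|y−yᵢ|) = Σwᵢ|x−xᵢ| + Σwᵢ|y−yᵢ|, so x and y are optimised independently as 1-D weighted medians.
Total weight W = 398; half = 199.
x-coordinate, sorted with cumulative weight:
  x=0 (Zone I, w=40) cum 40
  x=1 (Zone VI, w=3) cum 43
  x=9 (Zone II, w=100) cum 143
  x=11 (Zone III, w=75) cum 218  ← median
  x=11 (Zone IV, w=60) cum 278
  x=12 (Zone V, w=120) cum 398
⇒ x* = 11
y-coordinate, sorted with cumulative weight:
  y=5 (Zone II, w=100) cum 100
  y=7 (Zone III, w=75) cum 175
  y=8 (Zone IV, w=60) cum 235  ← median
  y=8 (Zone V, w=120) cum 355
  y=9 (Zone I, w=40) cum 395
  y=10 (Zone VI, w=3) cum 398
⇒ y* = 8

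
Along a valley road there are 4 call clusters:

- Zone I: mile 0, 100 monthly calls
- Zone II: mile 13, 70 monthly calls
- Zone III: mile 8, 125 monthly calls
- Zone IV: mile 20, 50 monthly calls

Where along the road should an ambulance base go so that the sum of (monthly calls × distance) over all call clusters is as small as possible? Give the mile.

x = 8

For a sum of weighted absolute distances on a line, the optimum is the weighted median (not the mean). Total weight W = 345; half-weight = 172.5.
Sort by position and accumulate weight:
  mile 0 (Zone I, w=100) → cum 100
  mile 8 (Zone III, w=125) → cum 225  ≥ 172.5 → median here
  mile 13 (Zone II, w=70) → cum 295
  mile 20 (Zone IV, w=50) → cum 345
Optimal location: mile 8.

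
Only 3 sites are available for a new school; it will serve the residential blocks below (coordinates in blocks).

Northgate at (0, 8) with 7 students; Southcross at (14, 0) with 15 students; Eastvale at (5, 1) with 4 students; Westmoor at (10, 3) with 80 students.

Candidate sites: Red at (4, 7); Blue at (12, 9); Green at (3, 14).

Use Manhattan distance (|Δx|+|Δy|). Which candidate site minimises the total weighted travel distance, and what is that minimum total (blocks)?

Blue, total 956 blocks

Total weighted distance at each candidate:
  Red (4, 7): total = 1118
  Blue (12, 9): total = 956
  Green (3, 14): total = 1938
Minimum is at Blue with total 956 blocks.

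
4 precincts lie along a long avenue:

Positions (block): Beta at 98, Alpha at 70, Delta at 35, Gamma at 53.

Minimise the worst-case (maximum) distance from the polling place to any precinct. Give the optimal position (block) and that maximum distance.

The 1-center on a line is the midpoint of the two extreme points: leftmost at 35, rightmost at 98.
Optimal location = (35 + 98)/2 = 66.5; maximum distance = (98 − 35)/2 = 31.5.

location 66.5, max distance 31.5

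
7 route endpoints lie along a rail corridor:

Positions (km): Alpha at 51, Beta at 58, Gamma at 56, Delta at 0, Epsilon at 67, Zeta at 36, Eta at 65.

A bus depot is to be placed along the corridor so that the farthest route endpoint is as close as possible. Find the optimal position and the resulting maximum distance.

location 33.5, max distance 33.5

The 1-center on a line is the midpoint of the two extreme points: leftmost at 0, rightmost at 67.
Optimal location = (0 + 67)/2 = 33.5; maximum distance = (67 − 0)/2 = 33.5.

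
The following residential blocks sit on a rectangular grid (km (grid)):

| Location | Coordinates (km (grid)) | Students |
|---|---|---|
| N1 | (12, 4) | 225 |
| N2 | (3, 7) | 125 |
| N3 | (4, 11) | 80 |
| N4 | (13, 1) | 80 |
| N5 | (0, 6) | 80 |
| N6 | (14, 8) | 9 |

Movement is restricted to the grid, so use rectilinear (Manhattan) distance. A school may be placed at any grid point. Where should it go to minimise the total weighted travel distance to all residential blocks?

Manhattan distance separates: Σwᵢ(|x−xᵢ|+|y−yᵢ|) = Σwᵢ|x−xᵢ| + Σwᵢ|y−yᵢ|, so x and y are optimised independently as 1-D weighted medians.
Total weight W = 599; half = 299.5.
x-coordinate, sorted with cumulative weight:
  x=0 (N5, w=80) cum 80
  x=3 (N2, w=125) cum 205
  x=4 (N3, w=80) cum 285
  x=12 (N1, w=225) cum 510  ← median
  x=13 (N4, w=80) cum 590
  x=14 (N6, w=9) cum 599
⇒ x* = 12
y-coordinate, sorted with cumulative weight:
  y=1 (N4, w=80) cum 80
  y=4 (N1, w=225) cum 305  ← median
  y=6 (N5, w=80) cum 385
  y=7 (N2, w=125) cum 510
  y=8 (N6, w=9) cum 519
  y=11 (N3, w=80) cum 599
⇒ y* = 4

(12, 4)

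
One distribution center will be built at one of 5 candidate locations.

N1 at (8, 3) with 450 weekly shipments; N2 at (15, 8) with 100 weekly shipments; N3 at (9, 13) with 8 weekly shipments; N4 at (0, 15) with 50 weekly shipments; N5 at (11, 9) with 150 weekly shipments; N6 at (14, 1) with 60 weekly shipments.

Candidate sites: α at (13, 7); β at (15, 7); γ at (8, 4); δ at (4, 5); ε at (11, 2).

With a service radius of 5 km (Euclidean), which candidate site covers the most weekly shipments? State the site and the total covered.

ε, covering 510

Coverage radius r = 5 km; a point is covered iff (Δx)²+(Δy)² ≤ 5² = 25.
  α (13, 7): covers {N2, N5} → 250
  β (15, 7): covers {N2, N5} → 250
  γ (8, 4): covers {N1} → 450
  δ (4, 5): covers {N1} → 450
  ε (11, 2): covers {N1, N6} → 510
Maximum coverage at ε: 510 weekly shipments.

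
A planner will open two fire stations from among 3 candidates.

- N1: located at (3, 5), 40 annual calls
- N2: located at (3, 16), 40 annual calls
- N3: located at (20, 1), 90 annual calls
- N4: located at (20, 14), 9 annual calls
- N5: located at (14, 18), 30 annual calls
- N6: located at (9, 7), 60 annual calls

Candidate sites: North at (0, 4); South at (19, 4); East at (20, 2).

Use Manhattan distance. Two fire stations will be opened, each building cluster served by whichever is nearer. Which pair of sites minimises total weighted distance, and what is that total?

Evaluate every pair (each demand assigned to the nearer of the two):
  {North, East}: total = 2338
  {North, South}: total = 2509
  {South, East}: total = 3339
Best pair: {North, East} with total 2338.

{North, East}, total 2338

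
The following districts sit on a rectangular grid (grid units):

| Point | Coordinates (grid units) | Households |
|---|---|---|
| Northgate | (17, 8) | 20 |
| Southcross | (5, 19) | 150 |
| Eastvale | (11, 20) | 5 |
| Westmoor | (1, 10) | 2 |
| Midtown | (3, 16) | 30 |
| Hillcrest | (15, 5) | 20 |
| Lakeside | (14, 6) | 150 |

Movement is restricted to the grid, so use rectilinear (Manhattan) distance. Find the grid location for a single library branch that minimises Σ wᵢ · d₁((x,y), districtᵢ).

(14, 8)

Manhattan distance separates: Σwᵢ(|x−xᵢ|+|y−yᵢ|) = Σwᵢ|x−xᵢ| + Σwᵢ|y−yᵢ|, so x and y are optimised independently as 1-D weighted medians.
Total weight W = 377; half = 188.5.
x-coordinate, sorted with cumulative weight:
  x=1 (Westmoor, w=2) cum 2
  x=3 (Midtown, w=30) cum 32
  x=5 (Southcross, w=150) cum 182
  x=11 (Eastvale, w=5) cum 187
  x=14 (Lakeside, w=150) cum 337  ← median
  x=15 (Hillcrest, w=20) cum 357
  x=17 (Northgate, w=20) cum 377
⇒ x* = 14
y-coordinate, sorted with cumulative weight:
  y=5 (Hillcrest, w=20) cum 20
  y=6 (Lakeside, w=150) cum 170
  y=8 (Northgate, w=20) cum 190  ← median
  y=10 (Westmoor, w=2) cum 192
  y=16 (Midtown, w=30) cum 222
  y=19 (Southcross, w=150) cum 372
  y=20 (Eastvale, w=5) cum 377
⇒ y* = 8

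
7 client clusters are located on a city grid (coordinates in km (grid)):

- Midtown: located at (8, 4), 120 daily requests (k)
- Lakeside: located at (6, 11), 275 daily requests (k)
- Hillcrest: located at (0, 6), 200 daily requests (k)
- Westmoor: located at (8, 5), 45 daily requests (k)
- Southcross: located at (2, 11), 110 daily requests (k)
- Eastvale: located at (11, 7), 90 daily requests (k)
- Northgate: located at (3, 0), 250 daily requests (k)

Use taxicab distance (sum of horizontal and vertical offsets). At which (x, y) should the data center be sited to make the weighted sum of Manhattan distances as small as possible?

(3, 6)

Manhattan distance separates: Σwᵢ(|x−xᵢ|+|y−yᵢ|) = Σwᵢ|x−xᵢ| + Σwᵢ|y−yᵢ|, so x and y are optimised independently as 1-D weighted medians.
Total weight W = 1090; half = 545.
x-coordinate, sorted with cumulative weight:
  x=0 (Hillcrest, w=200) cum 200
  x=2 (Southcross, w=110) cum 310
  x=3 (Northgate, w=250) cum 560  ← median
  x=6 (Lakeside, w=275) cum 835
  x=8 (Midtown, w=120) cum 955
  x=8 (Westmoor, w=45) cum 1000
  x=11 (Eastvale, w=90) cum 1090
⇒ x* = 3
y-coordinate, sorted with cumulative weight:
  y=0 (Northgate, w=250) cum 250
  y=4 (Midtown, w=120) cum 370
  y=5 (Westmoor, w=45) cum 415
  y=6 (Hillcrest, w=200) cum 615  ← median
  y=7 (Eastvale, w=90) cum 705
  y=11 (Lakeside, w=275) cum 980
  y=11 (Southcross, w=110) cum 1090
⇒ y* = 6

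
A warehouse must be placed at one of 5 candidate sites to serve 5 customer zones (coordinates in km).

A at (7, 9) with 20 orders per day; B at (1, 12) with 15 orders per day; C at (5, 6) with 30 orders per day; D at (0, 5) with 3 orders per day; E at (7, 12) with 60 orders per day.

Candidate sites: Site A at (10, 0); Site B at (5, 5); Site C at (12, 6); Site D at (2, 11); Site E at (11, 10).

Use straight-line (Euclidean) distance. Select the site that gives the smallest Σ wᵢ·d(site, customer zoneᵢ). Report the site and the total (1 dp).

Site D, total 628.8 km

Total weighted distance at each candidate:
  Site A (10, 0): total = 1424.7
  Site B (5, 5): total = 692.2
  Site C (12, 6): total = 1019.3
  Site D (2, 11): total = 628.8
  Site E (11, 10): total = 756.3
Minimum is at Site D with total 628.8 km.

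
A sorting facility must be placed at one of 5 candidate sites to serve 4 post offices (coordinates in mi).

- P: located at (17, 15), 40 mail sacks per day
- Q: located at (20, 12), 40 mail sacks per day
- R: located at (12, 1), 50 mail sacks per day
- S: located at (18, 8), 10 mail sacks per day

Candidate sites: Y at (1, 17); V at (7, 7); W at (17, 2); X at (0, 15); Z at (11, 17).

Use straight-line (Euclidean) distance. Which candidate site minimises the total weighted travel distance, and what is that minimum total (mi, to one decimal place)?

W, total 1253.4 mi

Total weighted distance at each candidate:
  Y (1, 17): total = 2594.0
  V (7, 7): total = 1570.4
  W (17, 2): total = 1253.4
  X (0, 15): total = 2604.0
  Z (11, 17): total = 1580.4
Minimum is at W with total 1253.4 mi.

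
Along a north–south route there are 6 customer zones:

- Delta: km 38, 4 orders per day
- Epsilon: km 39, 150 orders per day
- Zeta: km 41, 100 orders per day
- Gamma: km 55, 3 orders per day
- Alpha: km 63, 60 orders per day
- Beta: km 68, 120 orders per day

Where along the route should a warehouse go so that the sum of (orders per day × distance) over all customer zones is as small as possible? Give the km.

For a sum of weighted absolute distances on a line, the optimum is the weighted median (not the mean). Total weight W = 437; half-weight = 218.5.
Sort by position and accumulate weight:
  km 38 (Delta, w=4) → cum 4
  km 39 (Epsilon, w=150) → cum 154
  km 41 (Zeta, w=100) → cum 254  ≥ 218.5 → median here
  km 55 (Gamma, w=3) → cum 257
  km 63 (Alpha, w=60) → cum 317
  km 68 (Beta, w=120) → cum 437
Optimal location: km 41.

x = 41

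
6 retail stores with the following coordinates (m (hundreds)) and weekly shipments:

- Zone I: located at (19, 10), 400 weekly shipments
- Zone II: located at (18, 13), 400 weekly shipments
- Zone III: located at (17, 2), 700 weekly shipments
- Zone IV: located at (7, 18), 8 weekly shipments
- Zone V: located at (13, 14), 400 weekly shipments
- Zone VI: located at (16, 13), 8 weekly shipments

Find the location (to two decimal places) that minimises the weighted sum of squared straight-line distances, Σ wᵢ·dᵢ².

(16.75, 8.58)

The minimiser of Σwᵢ‖p−pᵢ‖² is the weighted centroid p* = (Σwᵢpᵢ)/(Σwᵢ).
Σwᵢ = 1916.
Σwᵢxᵢ = 400·19 + 400·18 + 700·17 + 8·7 + 400·13 + 8·16 = 32084.
Σwᵢyᵢ = 400·10 + 400·13 + 700·2 + 8·18 + 400·14 + 8·13 = 16448.
x* = 32084/1916 = 16.75, y* = 16448/1916 = 8.58.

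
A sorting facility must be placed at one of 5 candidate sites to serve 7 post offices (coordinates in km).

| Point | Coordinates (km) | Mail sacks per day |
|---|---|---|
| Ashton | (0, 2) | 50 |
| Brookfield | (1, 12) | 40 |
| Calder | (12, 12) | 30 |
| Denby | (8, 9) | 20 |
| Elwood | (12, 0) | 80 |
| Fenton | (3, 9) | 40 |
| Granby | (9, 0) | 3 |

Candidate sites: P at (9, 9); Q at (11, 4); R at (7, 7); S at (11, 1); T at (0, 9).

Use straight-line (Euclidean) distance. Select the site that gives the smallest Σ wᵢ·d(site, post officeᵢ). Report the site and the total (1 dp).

Total weighted distance at each candidate:
  P (9, 9): total = 2085.1
  Q (11, 4): total = 2150.4
  R (7, 7): total = 1888.3
  S (11, 1): total = 2221.5
  T (0, 9): total = 2365.8
Minimum is at R with total 1888.3 km.

R, total 1888.3 km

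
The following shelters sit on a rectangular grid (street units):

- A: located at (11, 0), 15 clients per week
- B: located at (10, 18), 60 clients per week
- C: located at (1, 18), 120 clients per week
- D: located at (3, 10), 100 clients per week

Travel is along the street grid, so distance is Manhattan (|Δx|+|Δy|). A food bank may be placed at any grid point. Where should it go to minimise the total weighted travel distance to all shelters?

(3, 18)

Manhattan distance separates: Σwᵢ(|x−xᵢ|+|y−yᵢ|) = Σwᵢ|x−xᵢ| + Σwᵢ|y−yᵢ|, so x and y are optimised independently as 1-D weighted medians.
Total weight W = 295; half = 147.5.
x-coordinate, sorted with cumulative weight:
  x=1 (C, w=120) cum 120
  x=3 (D, w=100) cum 220  ← median
  x=10 (B, w=60) cum 280
  x=11 (A, w=15) cum 295
⇒ x* = 3
y-coordinate, sorted with cumulative weight:
  y=0 (A, w=15) cum 15
  y=10 (D, w=100) cum 115
  y=18 (B, w=60) cum 175  ← median
  y=18 (C, w=120) cum 295
⇒ y* = 18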